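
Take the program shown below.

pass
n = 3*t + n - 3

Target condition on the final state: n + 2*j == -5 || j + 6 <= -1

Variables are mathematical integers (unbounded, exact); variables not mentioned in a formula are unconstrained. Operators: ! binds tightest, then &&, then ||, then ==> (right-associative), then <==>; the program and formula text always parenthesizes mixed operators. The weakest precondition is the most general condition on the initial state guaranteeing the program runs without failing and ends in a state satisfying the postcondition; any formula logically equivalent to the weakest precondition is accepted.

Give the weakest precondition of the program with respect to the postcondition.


Working backward. After the program, the postcondition n + 2*j == -5 || j + 6 <= -1 must hold; in canonical form it is 2*j + n == -5 || j <= -7.
Before n := 3*t + n - 3: 2*j + n + 3*t == -2 || j <= -7
Before skip: 2*j + n + 3*t == -2 || j <= -7
Answer: WP = 2*j + n + 3*t == -2 || j <= -7


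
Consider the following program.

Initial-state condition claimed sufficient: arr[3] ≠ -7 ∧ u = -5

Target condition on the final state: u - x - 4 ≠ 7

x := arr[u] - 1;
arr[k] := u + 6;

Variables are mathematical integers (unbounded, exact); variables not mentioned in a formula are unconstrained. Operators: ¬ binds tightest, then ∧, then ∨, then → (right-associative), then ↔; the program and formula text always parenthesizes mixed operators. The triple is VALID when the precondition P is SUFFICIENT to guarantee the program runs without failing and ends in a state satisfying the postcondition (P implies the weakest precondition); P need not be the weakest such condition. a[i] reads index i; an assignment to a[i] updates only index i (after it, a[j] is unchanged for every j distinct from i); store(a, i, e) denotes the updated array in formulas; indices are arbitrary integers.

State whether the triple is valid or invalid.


Working backward. After the program, the postcondition u - x - 4 ≠ 7 must hold; in canonical form it is u ≠ x + 11.
Before arr[k] := u + 6: u ≠ x + 11
Before x := arr[u] - 1: u ≠ arr[u] + 10
The weakest precondition is u ≠ arr[u] + 10.
Check whether arr[3] ≠ -7 ∧ u = -5 implies it.
Countermodel: at the initial state arr = {[-5] = -15, [3] = 2, elsewhere 2}, u = -5, the precondition holds but the weakest precondition fails.
Answer: invalid


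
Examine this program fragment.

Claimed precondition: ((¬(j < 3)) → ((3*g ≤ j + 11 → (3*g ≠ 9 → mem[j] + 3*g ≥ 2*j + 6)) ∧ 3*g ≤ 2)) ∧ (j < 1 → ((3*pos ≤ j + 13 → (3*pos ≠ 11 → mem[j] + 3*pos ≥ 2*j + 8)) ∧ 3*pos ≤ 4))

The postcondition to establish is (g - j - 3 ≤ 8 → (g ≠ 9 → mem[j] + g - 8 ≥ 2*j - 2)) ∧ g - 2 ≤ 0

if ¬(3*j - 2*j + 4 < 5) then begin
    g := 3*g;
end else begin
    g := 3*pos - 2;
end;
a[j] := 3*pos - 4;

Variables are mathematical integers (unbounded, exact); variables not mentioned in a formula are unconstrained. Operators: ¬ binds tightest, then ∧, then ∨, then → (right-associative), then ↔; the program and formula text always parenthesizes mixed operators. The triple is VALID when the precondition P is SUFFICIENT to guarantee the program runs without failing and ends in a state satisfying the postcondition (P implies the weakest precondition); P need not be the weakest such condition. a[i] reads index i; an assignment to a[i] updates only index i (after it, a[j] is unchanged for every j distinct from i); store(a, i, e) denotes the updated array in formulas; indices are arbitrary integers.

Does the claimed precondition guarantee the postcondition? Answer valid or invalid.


Working backward. After the program, the postcondition (g - j - 3 ≤ 8 → (g ≠ 9 → mem[j] + g - 8 ≥ 2*j - 2)) ∧ g - 2 ≤ 0 must hold; in canonical form it is (g ≤ j + 11 → (g ≠ 9 → mem[j] + g ≥ 2*j + 6)) ∧ g ≤ 2.
Before a[j] := 3*pos - 4: (g ≤ j + 11 → (g ≠ 9 → mem[j] + g ≥ 2*j + 6)) ∧ g ≤ 2
Then branch requires (3*g ≤ j + 11 → (3*g ≠ 9 → mem[j] + 3*g ≥ 2*j + 6)) ∧ 3*g ≤ 2; else branch requires (3*pos ≤ j + 13 → (3*pos ≠ 11 → mem[j] + 3*pos ≥ 2*j + 8)) ∧ 3*pos ≤ 4.
Before the if: ((¬(j < 1)) → ((3*g ≤ j + 11 → (3*g ≠ 9 → mem[j] + 3*g ≥ 2*j + 6)) ∧ 3*g ≤ 2)) ∧ (j < 1 → ((3*pos ≤ j + 13 → (3*pos ≠ 11 → mem[j] + 3*pos ≥ 2*j + 8)) ∧ 3*pos ≤ 4))
The weakest precondition is ((¬(j < 1)) → ((3*g ≤ j + 11 → (3*g ≠ 9 → mem[j] + 3*g ≥ 2*j + 6)) ∧ 3*g ≤ 2)) ∧ (j < 1 → ((3*pos ≤ j + 13 → (3*pos ≠ 11 → mem[j] + 3*pos ≥ 2*j + 8)) ∧ 3*pos ≤ 4)).
Check whether ((¬(j < 3)) → ((3*g ≤ j + 11 → (3*g ≠ 9 → mem[j] + 3*g ≥ 2*j + 6)) ∧ 3*g ≤ 2)) ∧ (j < 1 → ((3*pos ≤ j + 13 → (3*pos ≠ 11 → mem[j] + 3*pos ≥ 2*j + 8)) ∧ 3*pos ≤ 4)) implies it.
Countermodel: at the initial state g = 1, j = 1, mem = {[1] = 4, elsewhere 4}, pos = 0, the precondition holds but the weakest precondition fails.
Answer: invalid


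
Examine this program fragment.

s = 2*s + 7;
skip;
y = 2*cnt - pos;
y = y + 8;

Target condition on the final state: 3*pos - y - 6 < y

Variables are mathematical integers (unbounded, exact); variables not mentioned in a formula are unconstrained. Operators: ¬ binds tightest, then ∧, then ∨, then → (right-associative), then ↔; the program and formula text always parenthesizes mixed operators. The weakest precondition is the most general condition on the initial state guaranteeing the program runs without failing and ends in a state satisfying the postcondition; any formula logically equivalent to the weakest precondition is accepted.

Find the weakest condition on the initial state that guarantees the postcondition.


Working backward. After the program, the postcondition 3*pos - y - 6 < y must hold; in canonical form it is 3*pos < 2*y + 6.
Before y := y + 8: 3*pos < 2*y + 22
Before y := 2*cnt - pos: 5*pos < 4*cnt + 22
Before skip: 5*pos < 4*cnt + 22
Before s := 2*s + 7: 5*pos < 4*cnt + 22
Answer: WP = 5*pos < 4*cnt + 22


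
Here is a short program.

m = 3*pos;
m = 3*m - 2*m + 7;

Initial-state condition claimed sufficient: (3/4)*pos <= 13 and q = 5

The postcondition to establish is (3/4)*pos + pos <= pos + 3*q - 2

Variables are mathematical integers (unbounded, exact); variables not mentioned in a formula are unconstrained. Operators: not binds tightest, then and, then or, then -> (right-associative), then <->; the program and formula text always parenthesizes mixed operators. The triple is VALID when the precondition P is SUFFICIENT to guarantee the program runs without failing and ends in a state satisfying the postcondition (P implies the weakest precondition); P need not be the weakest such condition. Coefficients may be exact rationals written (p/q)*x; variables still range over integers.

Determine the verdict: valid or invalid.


Working backward. After the program, the postcondition (3/4)*pos + pos <= pos + 3*q - 2 must hold; in canonical form it is (3/4)*pos <= 3*q - 2.
Before m := 3*m - 2*m + 7: (3/4)*pos <= 3*q - 2
Before m := 3*pos: (3/4)*pos <= 3*q - 2
The weakest precondition is (3/4)*pos <= 3*q - 2.
Check whether (3/4)*pos <= 13 and q = 5 implies it.
Every state satisfying the precondition satisfies the weakest precondition: the implication holds.
Answer: valid


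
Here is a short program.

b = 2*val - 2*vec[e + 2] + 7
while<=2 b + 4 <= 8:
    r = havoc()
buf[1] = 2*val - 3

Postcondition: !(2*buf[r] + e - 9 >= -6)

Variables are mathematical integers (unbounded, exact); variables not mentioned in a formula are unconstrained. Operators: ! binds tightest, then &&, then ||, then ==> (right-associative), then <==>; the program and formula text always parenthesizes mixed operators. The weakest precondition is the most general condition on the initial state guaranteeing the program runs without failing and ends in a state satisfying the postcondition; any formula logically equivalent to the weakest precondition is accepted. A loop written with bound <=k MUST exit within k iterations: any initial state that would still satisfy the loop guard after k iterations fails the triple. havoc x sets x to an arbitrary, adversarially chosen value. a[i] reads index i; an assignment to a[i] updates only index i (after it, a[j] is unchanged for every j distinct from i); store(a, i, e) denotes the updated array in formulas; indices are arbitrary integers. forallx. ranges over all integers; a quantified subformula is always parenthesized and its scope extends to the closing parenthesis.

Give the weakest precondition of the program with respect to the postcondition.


Working backward. After the program, the postcondition !(2*buf[r] + e - 9 >= -6) must hold; in canonical form it is !(2*buf[r] + e >= 3).
Before buf[1] := 2*val - 3: !(2*store(buf, 1, 2*val - 3)[r] + e >= 3)
Before the loop (bound <=2), unroll the exhaustion recursion (WP_0 = exit-now case; WP_j = one more guarded iteration, up to j = 2):
  WP_0: (!(b <= 4)) && (!(2*store(buf, 1, 2*val - 3)[r] + e >= 3))
  WP_1: (b <= 4 ==> (forall r_1. ((!(b <= 4)) && (!(2*store(buf, 1, 2*val - 3)[r_1] + e >= 3))))) && ((!(b <= 4)) ==> (!(2*store(buf, 1, 2*val - 3)[r] + e >= 3)))
  WP_2: (b <= 4 ==> (forall r_2. ((b <= 4 ==> (forall r_1. ((!(b <= 4)) && (!(2*store(buf, 1, 2*val - 3)[r_1] + e >= 3))))) && ((!(b <= 4)) ==> (!(2*store(buf, 1, 2*val - 3)[r_2] + e >= 3)))))) && ((!(b <= 4)) ==> (!(2*store(buf, 1, 2*val - 3)[r] + e >= 3)))
So before the loop: (b <= 4 ==> (forall r_2. ((b <= 4 ==> (forall r_1. ((!(b <= 4)) && (!(2*store(buf, 1, 2*val - 3)[r_1] + e >= 3))))) && ((!(b <= 4)) ==> (!(2*store(buf, 1, 2*val - 3)[r_2] + e >= 3)))))) && ((!(b <= 4)) ==> (!(2*store(buf, 1, 2*val - 3)[r] + e >= 3)))
Before b := 2*val - 2*vec[e + 2] + 7: (2*val <= 2*vec[e + 2] - 3 ==> (forall r_2. ((2*val <= 2*vec[e + 2] - 3 ==> (forall r_1. ((!(2*val <= 2*vec[e + 2] - 3)) && (!(2*store(buf, 1, 2*val - 3)[r_1] + e >= 3))))) && ((!(2*val <= 2*vec[e + 2] - 3)) ==> (!(2*store(buf, 1, 2*val - 3)[r_2] + e >= 3)))))) && ((!(2*val <= 2*vec[e + 2] - 3)) ==> (!(2*store(buf, 1, 2*val - 3)[r] + e >= 3)))
Answer: WP = (2*val <= 2*vec[e + 2] - 3 ==> (forall r_2. ((2*val <= 2*vec[e + 2] - 3 ==> (forall r_1. ((!(2*val <= 2*vec[e + 2] - 3)) && (!(2*store(buf, 1, 2*val - 3)[r_1] + e >= 3))))) && ((!(2*val <= 2*vec[e + 2] - 3)) ==> (!(2*store(buf, 1, 2*val - 3)[r_2] + e >= 3)))))) && ((!(2*val <= 2*vec[e + 2] - 3)) ==> (!(2*store(buf, 1, 2*val - 3)[r] + e >= 3)))


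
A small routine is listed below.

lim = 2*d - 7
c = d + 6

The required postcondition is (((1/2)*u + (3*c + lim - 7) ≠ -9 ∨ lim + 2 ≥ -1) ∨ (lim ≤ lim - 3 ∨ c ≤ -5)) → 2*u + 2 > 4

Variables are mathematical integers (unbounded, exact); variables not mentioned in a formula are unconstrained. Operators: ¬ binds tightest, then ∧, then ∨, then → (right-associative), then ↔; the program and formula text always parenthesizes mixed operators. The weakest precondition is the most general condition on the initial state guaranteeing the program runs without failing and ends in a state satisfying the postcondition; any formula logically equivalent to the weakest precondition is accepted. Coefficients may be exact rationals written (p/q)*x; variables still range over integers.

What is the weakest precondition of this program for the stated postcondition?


Working backward. After the program, the postcondition (((1/2)*u + (3*c + lim - 7) ≠ -9 ∨ lim + 2 ≥ -1) ∨ (lim ≤ lim - 3 ∨ c ≤ -5)) → 2*u + 2 > 4 must hold; in canonical form it is (3*c + lim + (1/2)*u ≠ -2 ∨ lim ≥ -3 ∨ c ≤ -5) → 2*u > 2.
Before c := d + 6: (3*d + lim + (1/2)*u ≠ -20 ∨ lim ≥ -3 ∨ d ≤ -11) → 2*u > 2
Before lim := 2*d - 7: (5*d + (1/2)*u ≠ -13 ∨ 2*d ≥ 4 ∨ d ≤ -11) → 2*u > 2
Answer: WP = (5*d + (1/2)*u ≠ -13 ∨ 2*d ≥ 4 ∨ d ≤ -11) → 2*u > 2


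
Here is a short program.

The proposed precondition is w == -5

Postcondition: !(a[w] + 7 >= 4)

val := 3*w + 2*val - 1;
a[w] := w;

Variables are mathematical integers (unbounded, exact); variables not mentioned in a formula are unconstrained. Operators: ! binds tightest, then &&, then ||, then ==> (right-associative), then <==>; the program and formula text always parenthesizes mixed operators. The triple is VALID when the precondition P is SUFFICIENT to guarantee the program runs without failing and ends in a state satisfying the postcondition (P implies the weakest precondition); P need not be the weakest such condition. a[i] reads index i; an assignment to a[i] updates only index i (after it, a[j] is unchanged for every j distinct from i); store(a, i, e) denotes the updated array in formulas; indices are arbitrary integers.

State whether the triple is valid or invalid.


Working backward. After the program, the postcondition !(a[w] + 7 >= 4) must hold; in canonical form it is !(a[w] >= -3).
Before a[w] := w: !(store(a, w, w)[w] >= -3)
Before val := 3*w + 2*val - 1: !(store(a, w, w)[w] >= -3)
The weakest precondition is !(store(a, w, w)[w] >= -3).
Check whether w == -5 implies it.
Every state satisfying the precondition satisfies the weakest precondition: the implication holds.
Answer: valid


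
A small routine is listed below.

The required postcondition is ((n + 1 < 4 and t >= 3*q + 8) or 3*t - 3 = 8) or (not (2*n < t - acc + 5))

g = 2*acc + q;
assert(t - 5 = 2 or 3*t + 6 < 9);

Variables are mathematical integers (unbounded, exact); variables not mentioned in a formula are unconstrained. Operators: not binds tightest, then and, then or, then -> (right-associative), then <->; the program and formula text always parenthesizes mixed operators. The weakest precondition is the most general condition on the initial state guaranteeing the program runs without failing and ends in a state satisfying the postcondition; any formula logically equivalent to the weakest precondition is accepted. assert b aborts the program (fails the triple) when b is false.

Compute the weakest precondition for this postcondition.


Working backward. After the program, the postcondition ((n + 1 < 4 and t >= 3*q + 8) or 3*t - 3 = 8) or (not (2*n < t - acc + 5)) must hold; in canonical form it is (n < 3 and t >= 3*q + 8) or 3*t = 11 or (not (acc + 2*n < t + 5)).
Before assert t - 5 = 2 or 3*t + 6 < 9: (t = 7 or 3*t < 3) and ((n < 3 and t >= 3*q + 8) or 3*t = 11 or (not (acc + 2*n < t + 5)))
Before g := 2*acc + q: (t = 7 or 3*t < 3) and ((n < 3 and t >= 3*q + 8) or 3*t = 11 or (not (acc + 2*n < t + 5)))
Answer: WP = (t = 7 or 3*t < 3) and ((n < 3 and t >= 3*q + 8) or 3*t = 11 or (not (acc + 2*n < t + 5)))


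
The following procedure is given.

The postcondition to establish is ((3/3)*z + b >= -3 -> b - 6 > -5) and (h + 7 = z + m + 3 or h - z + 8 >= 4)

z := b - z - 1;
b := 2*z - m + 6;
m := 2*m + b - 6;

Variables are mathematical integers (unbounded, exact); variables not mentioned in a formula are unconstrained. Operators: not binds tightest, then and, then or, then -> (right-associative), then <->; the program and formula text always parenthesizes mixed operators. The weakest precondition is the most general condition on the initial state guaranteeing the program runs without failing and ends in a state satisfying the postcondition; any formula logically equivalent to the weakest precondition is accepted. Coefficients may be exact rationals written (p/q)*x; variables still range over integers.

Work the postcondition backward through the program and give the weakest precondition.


Working backward. After the program, the postcondition ((3/3)*z + b >= -3 -> b - 6 > -5) and (h + 7 = z + m + 3 or h - z + 8 >= 4) must hold; in canonical form it is (b + z >= -3 -> b > 1) and (h = m + z - 4 or h >= z - 4).
Before m := 2*m + b - 6: (b + z >= -3 -> b > 1) and (h = b + 2*m + z - 10 or h >= z - 4)
Before b := 2*z - m + 6: (3*z >= m - 9 -> 2*z > m - 5) and (h = m + 3*z - 4 or h >= z - 4)
Before z := b - z - 1: (3*b >= m + 3*z - 6 -> 2*b > m + 2*z - 3) and (h + 3*z = 3*b + m - 7 or h + z >= b - 5)
Answer: WP = (3*b >= m + 3*z - 6 -> 2*b > m + 2*z - 3) and (h + 3*z = 3*b + m - 7 or h + z >= b - 5)


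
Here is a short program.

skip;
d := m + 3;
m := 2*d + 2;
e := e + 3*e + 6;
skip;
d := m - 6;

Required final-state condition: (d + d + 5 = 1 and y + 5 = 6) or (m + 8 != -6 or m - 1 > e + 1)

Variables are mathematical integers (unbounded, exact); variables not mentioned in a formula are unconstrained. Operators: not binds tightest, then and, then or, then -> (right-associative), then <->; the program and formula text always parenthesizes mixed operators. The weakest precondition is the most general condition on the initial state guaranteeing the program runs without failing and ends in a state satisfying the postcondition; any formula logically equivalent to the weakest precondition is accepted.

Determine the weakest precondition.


Working backward. After the program, the postcondition (d + d + 5 = 1 and y + 5 = 6) or (m + 8 != -6 or m - 1 > e + 1) must hold; in canonical form it is (2*d = -4 and y = 1) or m != -14 or m > e + 2.
Before d := m - 6: (2*m = 8 and y = 1) or m != -14 or m > e + 2
Before skip: (2*m = 8 and y = 1) or m != -14 or m > e + 2
Before e := e + 3*e + 6: (2*m = 8 and y = 1) or m != -14 or m > 4*e + 8
Before m := 2*d + 2: (4*d = 4 and y = 1) or 2*d != -16 or 2*d > 4*e + 6
Before d := m + 3: (4*m = -8 and y = 1) or 2*m != -22 or 2*m > 4*e
Before skip: (4*m = -8 and y = 1) or 2*m != -22 or 2*m > 4*e
Answer: WP = (4*m = -8 and y = 1) or 2*m != -22 or 2*m > 4*e


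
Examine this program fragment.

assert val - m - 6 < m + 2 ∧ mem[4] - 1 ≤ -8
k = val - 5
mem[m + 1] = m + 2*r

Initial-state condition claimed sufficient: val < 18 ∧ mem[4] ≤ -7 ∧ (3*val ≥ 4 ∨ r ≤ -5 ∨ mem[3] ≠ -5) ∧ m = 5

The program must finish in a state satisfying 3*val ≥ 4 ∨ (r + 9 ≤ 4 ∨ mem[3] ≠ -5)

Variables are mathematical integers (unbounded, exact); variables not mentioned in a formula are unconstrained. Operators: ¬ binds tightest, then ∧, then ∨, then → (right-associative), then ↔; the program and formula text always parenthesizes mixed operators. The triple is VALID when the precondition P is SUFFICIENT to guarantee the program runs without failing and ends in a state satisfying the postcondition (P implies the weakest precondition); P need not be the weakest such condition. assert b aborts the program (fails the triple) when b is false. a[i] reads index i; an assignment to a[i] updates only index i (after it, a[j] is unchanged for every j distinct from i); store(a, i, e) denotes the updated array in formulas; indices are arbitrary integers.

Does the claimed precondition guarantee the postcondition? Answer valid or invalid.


Working backward. After the program, the postcondition 3*val ≥ 4 ∨ (r + 9 ≤ 4 ∨ mem[3] ≠ -5) must hold; in canonical form it is 3*val ≥ 4 ∨ r ≤ -5 ∨ mem[3] ≠ -5.
Before mem[m + 1] := m + 2*r: 3*val ≥ 4 ∨ r ≤ -5 ∨ store(mem, m + 1, m + 2*r)[3] ≠ -5
Before k := val - 5: 3*val ≥ 4 ∨ r ≤ -5 ∨ store(mem, m + 1, m + 2*r)[3] ≠ -5
Before assert val - m - 6 < m + 2 ∧ mem[4] - 1 ≤ -8: val < 2*m + 8 ∧ mem[4] ≤ -7 ∧ (3*val ≥ 4 ∨ r ≤ -5 ∨ store(mem, m + 1, m + 2*r)[3] ≠ -5)
The weakest precondition is val < 2*m + 8 ∧ mem[4] ≤ -7 ∧ (3*val ≥ 4 ∨ r ≤ -5 ∨ store(mem, m + 1, m + 2*r)[3] ≠ -5).
Check whether val < 18 ∧ mem[4] ≤ -7 ∧ (3*val ≥ 4 ∨ r ≤ -5 ∨ mem[3] ≠ -5) ∧ m = 5 implies it.
Every state satisfying the precondition satisfies the weakest precondition: the implication holds.
Answer: valid


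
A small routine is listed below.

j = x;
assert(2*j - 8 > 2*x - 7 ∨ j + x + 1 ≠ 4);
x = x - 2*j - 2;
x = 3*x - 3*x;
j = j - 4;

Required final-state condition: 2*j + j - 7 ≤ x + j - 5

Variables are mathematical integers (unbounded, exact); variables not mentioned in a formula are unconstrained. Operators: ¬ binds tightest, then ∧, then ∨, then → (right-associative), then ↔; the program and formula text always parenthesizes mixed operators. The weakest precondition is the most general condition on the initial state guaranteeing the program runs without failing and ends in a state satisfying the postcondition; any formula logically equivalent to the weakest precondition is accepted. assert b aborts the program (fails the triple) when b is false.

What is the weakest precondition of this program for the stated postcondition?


Working backward. After the program, the postcondition 2*j + j - 7 ≤ x + j - 5 must hold; in canonical form it is 2*j ≤ x + 2.
Before j := j - 4: 2*j ≤ x + 10
Before x := 3*x - 3*x: 2*j ≤ 10
Before x := x - 2*j - 2: 2*j ≤ 10
Before assert 2*j - 8 > 2*x - 7 ∨ j + x + 1 ≠ 4: (2*j > 2*x + 1 ∨ j + x ≠ 3) ∧ 2*j ≤ 10
Before j := x: 2*x ≠ 3 ∧ 2*x ≤ 10
Answer: WP = 2*x ≠ 3 ∧ 2*x ≤ 10


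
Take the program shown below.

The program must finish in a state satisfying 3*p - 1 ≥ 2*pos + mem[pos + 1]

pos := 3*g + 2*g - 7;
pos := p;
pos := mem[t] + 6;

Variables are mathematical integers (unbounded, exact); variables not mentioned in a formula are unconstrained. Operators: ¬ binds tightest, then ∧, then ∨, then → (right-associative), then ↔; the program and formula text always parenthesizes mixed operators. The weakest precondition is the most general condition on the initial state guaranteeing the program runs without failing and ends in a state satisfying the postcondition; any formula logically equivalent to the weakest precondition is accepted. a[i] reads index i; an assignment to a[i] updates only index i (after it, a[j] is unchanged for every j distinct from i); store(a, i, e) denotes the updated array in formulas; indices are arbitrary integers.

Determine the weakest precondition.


Working backward. After the program, the postcondition 3*p - 1 ≥ 2*pos + mem[pos + 1] must hold; in canonical form it is 3*p ≥ mem[pos + 1] + 2*pos + 1.
Before pos := mem[t] + 6: 3*p ≥ mem[mem[t] + 7] + 2*mem[t] + 13
Before pos := p: 3*p ≥ mem[mem[t] + 7] + 2*mem[t] + 13
Before pos := 3*g + 2*g - 7: 3*p ≥ mem[mem[t] + 7] + 2*mem[t] + 13
Answer: WP = 3*p ≥ mem[mem[t] + 7] + 2*mem[t] + 13


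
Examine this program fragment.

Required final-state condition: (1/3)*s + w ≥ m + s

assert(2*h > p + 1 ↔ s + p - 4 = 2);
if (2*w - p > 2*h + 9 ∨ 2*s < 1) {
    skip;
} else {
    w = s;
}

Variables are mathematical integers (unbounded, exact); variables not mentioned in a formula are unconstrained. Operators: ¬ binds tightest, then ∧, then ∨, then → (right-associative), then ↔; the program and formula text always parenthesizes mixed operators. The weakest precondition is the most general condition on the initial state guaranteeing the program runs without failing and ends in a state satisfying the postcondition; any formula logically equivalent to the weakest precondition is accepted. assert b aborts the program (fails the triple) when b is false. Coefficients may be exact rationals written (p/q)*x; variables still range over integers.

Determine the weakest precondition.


Working backward. After the program, the postcondition (1/3)*s + w ≥ m + s must hold; in canonical form it is w ≥ m + (2/3)*s.
Then branch requires w ≥ m + (2/3)*s; else branch requires (1/3)*s ≥ m.
Before the if: ((2*w > 2*h + p + 9 ∨ 2*s < 1) → w ≥ m + (2/3)*s) ∧ ((¬(2*w > 2*h + p + 9 ∨ 2*s < 1)) → (1/3)*s ≥ m)
Before assert 2*h > p + 1 ↔ s + p - 4 = 2: (2*h > p + 1 ↔ p + s = 6) ∧ ((2*w > 2*h + p + 9 ∨ 2*s < 1) → w ≥ m + (2/3)*s) ∧ ((¬(2*w > 2*h + p + 9 ∨ 2*s < 1)) → (1/3)*s ≥ m)
Answer: WP = (2*h > p + 1 ↔ p + s = 6) ∧ ((2*w > 2*h + p + 9 ∨ 2*s < 1) → w ≥ m + (2/3)*s) ∧ ((¬(2*w > 2*h + p + 9 ∨ 2*s < 1)) → (1/3)*s ≥ m)


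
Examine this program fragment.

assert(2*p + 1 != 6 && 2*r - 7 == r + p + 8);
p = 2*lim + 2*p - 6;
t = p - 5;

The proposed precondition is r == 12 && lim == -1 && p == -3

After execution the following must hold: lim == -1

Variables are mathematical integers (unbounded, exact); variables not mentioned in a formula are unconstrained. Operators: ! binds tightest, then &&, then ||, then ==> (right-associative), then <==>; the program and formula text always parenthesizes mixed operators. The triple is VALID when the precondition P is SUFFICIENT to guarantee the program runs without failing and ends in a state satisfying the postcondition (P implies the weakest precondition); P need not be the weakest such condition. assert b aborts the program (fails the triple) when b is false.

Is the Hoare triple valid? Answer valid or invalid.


Working backward. After the program, lim == -1 must hold.
Before t := p - 5: lim == -1
Before p := 2*lim + 2*p - 6: lim == -1
Before assert 2*p + 1 != 6 && 2*r - 7 == r + p + 8: 2*p != 5 && r == p + 15 && lim == -1
The weakest precondition is 2*p != 5 && r == p + 15 && lim == -1.
Check whether r == 12 && lim == -1 && p == -3 implies it.
Every state satisfying the precondition satisfies the weakest precondition: the implication holds.
Answer: valid


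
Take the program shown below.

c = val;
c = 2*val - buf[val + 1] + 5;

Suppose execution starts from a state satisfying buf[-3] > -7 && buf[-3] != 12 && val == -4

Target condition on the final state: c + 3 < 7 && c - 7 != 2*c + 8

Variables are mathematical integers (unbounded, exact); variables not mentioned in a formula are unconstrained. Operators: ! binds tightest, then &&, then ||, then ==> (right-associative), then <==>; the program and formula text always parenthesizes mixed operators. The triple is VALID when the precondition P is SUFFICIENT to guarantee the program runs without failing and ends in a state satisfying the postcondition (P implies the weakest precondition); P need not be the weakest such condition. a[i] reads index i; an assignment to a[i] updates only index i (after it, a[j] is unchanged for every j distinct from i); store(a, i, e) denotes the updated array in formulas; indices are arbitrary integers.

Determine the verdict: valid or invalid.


Working backward. After the program, the postcondition c + 3 < 7 && c - 7 != 2*c + 8 must hold; in canonical form it is c < 4 && c != -15.
Before c := 2*val - buf[val + 1] + 5: 2*val < buf[val + 1] - 1 && 2*val != buf[val + 1] - 20
Before c := val: 2*val < buf[val + 1] - 1 && 2*val != buf[val + 1] - 20
The weakest precondition is 2*val < buf[val + 1] - 1 && 2*val != buf[val + 1] - 20.
Check whether buf[-3] > -7 && buf[-3] != 12 && val == -4 implies it.
Every state satisfying the precondition satisfies the weakest precondition: the implication holds.
Answer: valid


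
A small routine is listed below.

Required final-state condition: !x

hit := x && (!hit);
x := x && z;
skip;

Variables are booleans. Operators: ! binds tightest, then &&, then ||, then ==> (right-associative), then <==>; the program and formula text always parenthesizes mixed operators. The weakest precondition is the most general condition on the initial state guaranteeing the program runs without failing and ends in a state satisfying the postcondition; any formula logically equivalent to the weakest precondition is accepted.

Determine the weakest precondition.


Working backward. After the program, !x must hold.
Before skip: !x
Before x := x && z: !(x && z)
Before hit := x && (!hit): !(x && z)
Answer: WP = !(x && z)


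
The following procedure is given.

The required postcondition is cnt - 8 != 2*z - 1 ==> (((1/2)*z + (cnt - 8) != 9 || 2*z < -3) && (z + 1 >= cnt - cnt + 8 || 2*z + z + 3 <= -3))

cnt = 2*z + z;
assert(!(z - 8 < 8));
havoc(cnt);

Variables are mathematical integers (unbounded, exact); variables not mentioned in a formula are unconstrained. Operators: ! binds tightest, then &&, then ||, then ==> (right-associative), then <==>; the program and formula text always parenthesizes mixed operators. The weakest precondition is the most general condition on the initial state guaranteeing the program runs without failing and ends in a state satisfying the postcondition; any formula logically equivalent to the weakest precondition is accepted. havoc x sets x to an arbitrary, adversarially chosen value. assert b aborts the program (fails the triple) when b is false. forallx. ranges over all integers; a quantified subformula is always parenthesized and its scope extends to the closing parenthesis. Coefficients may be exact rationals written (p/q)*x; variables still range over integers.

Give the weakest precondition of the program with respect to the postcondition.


Working backward. After the program, the postcondition cnt - 8 != 2*z - 1 ==> (((1/2)*z + (cnt - 8) != 9 || 2*z < -3) && (z + 1 >= cnt - cnt + 8 || 2*z + z + 3 <= -3)) must hold; in canonical form it is cnt != 2*z + 7 ==> ((cnt + (1/2)*z != 17 || 2*z < -3) && (z >= 7 || 3*z <= -6)).
Before havoc cnt: forall cnt_1. (cnt_1 != 2*z + 7 ==> ((cnt_1 + (1/2)*z != 17 || 2*z < -3) && (z >= 7 || 3*z <= -6)))
Before assert !(z - 8 < 8): (!(z < 16)) && (forall cnt_1. (cnt_1 != 2*z + 7 ==> ((cnt_1 + (1/2)*z != 17 || 2*z < -3) && (z >= 7 || 3*z <= -6))))
Before cnt := 2*z + z: (!(z < 16)) && (forall cnt_1. (cnt_1 != 2*z + 7 ==> ((cnt_1 + (1/2)*z != 17 || 2*z < -3) && (z >= 7 || 3*z <= -6))))
Answer: WP = (!(z < 16)) && (forall cnt_1. (cnt_1 != 2*z + 7 ==> ((cnt_1 + (1/2)*z != 17 || 2*z < -3) && (z >= 7 || 3*z <= -6))))


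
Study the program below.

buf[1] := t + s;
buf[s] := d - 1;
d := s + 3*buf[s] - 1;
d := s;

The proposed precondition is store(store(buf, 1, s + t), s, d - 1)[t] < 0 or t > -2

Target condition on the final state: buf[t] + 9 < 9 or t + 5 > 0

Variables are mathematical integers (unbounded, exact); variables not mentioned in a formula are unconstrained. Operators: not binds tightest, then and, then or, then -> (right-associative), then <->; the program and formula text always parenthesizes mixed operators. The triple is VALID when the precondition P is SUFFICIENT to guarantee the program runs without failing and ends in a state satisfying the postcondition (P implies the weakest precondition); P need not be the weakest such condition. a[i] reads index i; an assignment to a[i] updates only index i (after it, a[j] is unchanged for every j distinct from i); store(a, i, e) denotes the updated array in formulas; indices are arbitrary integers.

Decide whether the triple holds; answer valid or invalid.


Working backward. After the program, the postcondition buf[t] + 9 < 9 or t + 5 > 0 must hold; in canonical form it is buf[t] < 0 or t > -5.
Before d := s: buf[t] < 0 or t > -5
Before d := s + 3*buf[s] - 1: buf[t] < 0 or t > -5
Before buf[s] := d - 1: store(buf, s, d - 1)[t] < 0 or t > -5
Before buf[1] := t + s: store(store(buf, 1, s + t), s, d - 1)[t] < 0 or t > -5
The weakest precondition is store(store(buf, 1, s + t), s, d - 1)[t] < 0 or t > -5.
Check whether store(store(buf, 1, s + t), s, d - 1)[t] < 0 or t > -2 implies it.
Every state satisfying the precondition satisfies the weakest precondition: the implication holds.
Answer: valid


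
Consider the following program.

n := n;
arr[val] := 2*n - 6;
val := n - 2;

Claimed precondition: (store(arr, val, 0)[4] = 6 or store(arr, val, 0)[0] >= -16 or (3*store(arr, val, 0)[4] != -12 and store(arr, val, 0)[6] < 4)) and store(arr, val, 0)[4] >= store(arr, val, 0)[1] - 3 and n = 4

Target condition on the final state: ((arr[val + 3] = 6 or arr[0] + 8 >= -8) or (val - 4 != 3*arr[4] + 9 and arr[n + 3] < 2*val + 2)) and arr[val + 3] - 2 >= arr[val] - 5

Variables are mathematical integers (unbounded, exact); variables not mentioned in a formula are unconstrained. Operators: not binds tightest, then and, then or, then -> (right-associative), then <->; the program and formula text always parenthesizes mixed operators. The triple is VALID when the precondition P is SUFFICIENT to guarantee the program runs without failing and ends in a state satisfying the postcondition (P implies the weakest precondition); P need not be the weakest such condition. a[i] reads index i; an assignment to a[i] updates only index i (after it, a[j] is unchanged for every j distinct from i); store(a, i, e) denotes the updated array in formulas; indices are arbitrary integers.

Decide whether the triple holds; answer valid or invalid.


Working backward. After the program, the postcondition ((arr[val + 3] = 6 or arr[0] + 8 >= -8) or (val - 4 != 3*arr[4] + 9 and arr[n + 3] < 2*val + 2)) and arr[val + 3] - 2 >= arr[val] - 5 must hold; in canonical form it is (arr[val + 3] = 6 or arr[0] >= -16 or (val != 3*arr[4] + 13 and arr[n + 3] < 2*val + 2)) and arr[val + 3] >= arr[val] - 3.
Before val := n - 2: (arr[n + 1] = 6 or arr[0] >= -16 or (n != 3*arr[4] + 15 and arr[n + 3] < 2*n - 2)) and arr[n + 1] >= arr[n - 2] - 3
Before arr[val] := 2*n - 6: (store(arr, val, 2*n - 6)[n + 1] = 6 or store(arr, val, 2*n - 6)[0] >= -16 or (n != 3*store(arr, val, 2*n - 6)[4] + 15 and store(arr, val, 2*n - 6)[n + 3] < 2*n - 2)) and store(arr, val, 2*n - 6)[n + 1] >= store(arr, val, 2*n - 6)[n - 2] - 3
Before n := n: (store(arr, val, 2*n - 6)[n + 1] = 6 or store(arr, val, 2*n - 6)[0] >= -16 or (n != 3*store(arr, val, 2*n - 6)[4] + 15 and store(arr, val, 2*n - 6)[n + 3] < 2*n - 2)) and store(arr, val, 2*n - 6)[n + 1] >= store(arr, val, 2*n - 6)[n - 2] - 3
The weakest precondition is (store(arr, val, 2*n - 6)[n + 1] = 6 or store(arr, val, 2*n - 6)[0] >= -16 or (n != 3*store(arr, val, 2*n - 6)[4] + 15 and store(arr, val, 2*n - 6)[n + 3] < 2*n - 2)) and store(arr, val, 2*n - 6)[n + 1] >= store(arr, val, 2*n - 6)[n - 2] - 3.
Check whether (store(arr, val, 0)[4] = 6 or store(arr, val, 0)[0] >= -16 or (3*store(arr, val, 0)[4] != -12 and store(arr, val, 0)[6] < 4)) and store(arr, val, 0)[4] >= store(arr, val, 0)[1] - 3 and n = 4 implies it.
Countermodel: at the initial state arr = {[0] = 3, [1] = 3, [2] = -27727, [4] = 11794, [5] = -27731, [6] = -30152, [7] = 3, elsewhere 3}, n = 4, val = 1, the precondition holds but the weakest precondition fails.
Answer: invalid


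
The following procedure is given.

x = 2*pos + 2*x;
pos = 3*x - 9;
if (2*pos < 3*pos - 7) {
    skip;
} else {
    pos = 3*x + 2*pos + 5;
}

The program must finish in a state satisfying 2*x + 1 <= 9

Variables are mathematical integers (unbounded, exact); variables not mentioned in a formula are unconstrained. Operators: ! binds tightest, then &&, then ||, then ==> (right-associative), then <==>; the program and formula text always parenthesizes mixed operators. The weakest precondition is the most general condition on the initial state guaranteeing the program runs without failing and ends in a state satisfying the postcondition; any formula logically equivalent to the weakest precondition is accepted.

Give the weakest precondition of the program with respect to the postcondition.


Working backward. After the program, the postcondition 2*x + 1 <= 9 must hold; in canonical form it is 2*x <= 8.
Then branch requires 2*x <= 8; else branch requires 2*x <= 8.
Before the if: (pos > 7 ==> 2*x <= 8) && ((!(pos > 7)) ==> 2*x <= 8)
Before pos := 3*x - 9: (3*x > 16 ==> 2*x <= 8) && ((!(3*x > 16)) ==> 2*x <= 8)
Before x := 2*pos + 2*x: (6*pos + 6*x > 16 ==> 4*pos + 4*x <= 8) && ((!(6*pos + 6*x > 16)) ==> 4*pos + 4*x <= 8)
Answer: WP = (6*pos + 6*x > 16 ==> 4*pos + 4*x <= 8) && ((!(6*pos + 6*x > 16)) ==> 4*pos + 4*x <= 8)


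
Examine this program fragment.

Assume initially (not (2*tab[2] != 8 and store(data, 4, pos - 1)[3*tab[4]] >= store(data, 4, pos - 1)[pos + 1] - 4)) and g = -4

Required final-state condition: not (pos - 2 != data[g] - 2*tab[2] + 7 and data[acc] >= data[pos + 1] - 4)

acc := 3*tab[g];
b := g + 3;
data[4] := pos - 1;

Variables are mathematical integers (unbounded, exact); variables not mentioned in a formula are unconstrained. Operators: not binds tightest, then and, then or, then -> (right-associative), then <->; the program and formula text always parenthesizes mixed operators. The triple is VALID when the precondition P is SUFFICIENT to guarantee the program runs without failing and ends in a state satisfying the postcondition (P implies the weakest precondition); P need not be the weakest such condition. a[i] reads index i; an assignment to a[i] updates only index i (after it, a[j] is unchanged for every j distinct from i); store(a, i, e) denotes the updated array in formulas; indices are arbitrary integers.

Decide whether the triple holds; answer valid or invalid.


Working backward. After the program, the postcondition not (pos - 2 != data[g] - 2*tab[2] + 7 and data[acc] >= data[pos + 1] - 4) must hold; in canonical form it is not (2*tab[2] + pos != data[g] + 9 and data[acc] >= data[pos + 1] - 4).
Before data[4] := pos - 1: not (2*tab[2] + pos != store(data, 4, pos - 1)[g] + 9 and store(data, 4, pos - 1)[acc] >= store(data, 4, pos - 1)[pos + 1] - 4)
Before b := g + 3: not (2*tab[2] + pos != store(data, 4, pos - 1)[g] + 9 and store(data, 4, pos - 1)[acc] >= store(data, 4, pos - 1)[pos + 1] - 4)
Before acc := 3*tab[g]: not (2*tab[2] + pos != store(data, 4, pos - 1)[g] + 9 and store(data, 4, pos - 1)[3*tab[g]] >= store(data, 4, pos - 1)[pos + 1] - 4)
The weakest precondition is not (2*tab[2] + pos != store(data, 4, pos - 1)[g] + 9 and store(data, 4, pos - 1)[3*tab[g]] >= store(data, 4, pos - 1)[pos + 1] - 4).
Check whether (not (2*tab[2] != 8 and store(data, 4, pos - 1)[3*tab[4]] >= store(data, 4, pos - 1)[pos + 1] - 4)) and g = -4 implies it.
Countermodel: at the initial state data = {[-4] = 9626, [1] = 0, [2] = 3, [4] = 3, [61038] = -5, [160359] = 17801, elsewhere 3}, g = -4, pos = 0, tab = {[-4] = 53453, [1] = 6, [2] = 4818, [4] = 20346, [61038] = 6, [160359] = 6, elsewhere 6}, the precondition holds but the weakest precondition fails.
Answer: invalid


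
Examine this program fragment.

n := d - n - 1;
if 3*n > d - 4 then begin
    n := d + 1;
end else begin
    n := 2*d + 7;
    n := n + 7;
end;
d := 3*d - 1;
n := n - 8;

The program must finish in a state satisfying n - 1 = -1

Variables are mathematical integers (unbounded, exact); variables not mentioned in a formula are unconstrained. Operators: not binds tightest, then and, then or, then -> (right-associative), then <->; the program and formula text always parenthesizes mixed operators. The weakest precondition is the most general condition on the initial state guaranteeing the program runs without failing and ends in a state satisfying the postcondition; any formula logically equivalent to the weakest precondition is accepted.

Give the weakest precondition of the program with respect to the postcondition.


Working backward. After the program, the postcondition n - 1 = -1 must hold; in canonical form it is n = 0.
Before n := n - 8: n = 8
Before d := 3*d - 1: n = 8
Then branch requires d = 7; else branch requires 2*d = -6.
Before the if: (3*n > d - 4 -> d = 7) and ((not (3*n > d - 4)) -> 2*d = -6)
Before n := d - n - 1: (2*d > 3*n - 1 -> d = 7) and ((not (2*d > 3*n - 1)) -> 2*d = -6)
Answer: WP = (2*d > 3*n - 1 -> d = 7) and ((not (2*d > 3*n - 1)) -> 2*d = -6)


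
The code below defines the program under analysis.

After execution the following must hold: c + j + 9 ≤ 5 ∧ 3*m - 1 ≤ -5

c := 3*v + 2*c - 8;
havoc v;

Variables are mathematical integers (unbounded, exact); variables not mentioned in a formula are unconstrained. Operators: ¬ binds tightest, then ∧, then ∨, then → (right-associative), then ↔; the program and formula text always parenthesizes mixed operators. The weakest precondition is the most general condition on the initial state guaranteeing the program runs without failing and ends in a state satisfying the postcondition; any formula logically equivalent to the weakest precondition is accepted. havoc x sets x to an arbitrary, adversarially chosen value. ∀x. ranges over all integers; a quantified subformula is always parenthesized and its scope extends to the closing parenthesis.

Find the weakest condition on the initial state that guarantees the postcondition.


Working backward. After the program, the postcondition c + j + 9 ≤ 5 ∧ 3*m - 1 ≤ -5 must hold; in canonical form it is c + j ≤ -4 ∧ 3*m ≤ -4.
Before havoc v: c + j ≤ -4 ∧ 3*m ≤ -4
Before c := 3*v + 2*c - 8: 2*c + j + 3*v ≤ 4 ∧ 3*m ≤ -4
Answer: WP = 2*c + j + 3*v ≤ 4 ∧ 3*m ≤ -4


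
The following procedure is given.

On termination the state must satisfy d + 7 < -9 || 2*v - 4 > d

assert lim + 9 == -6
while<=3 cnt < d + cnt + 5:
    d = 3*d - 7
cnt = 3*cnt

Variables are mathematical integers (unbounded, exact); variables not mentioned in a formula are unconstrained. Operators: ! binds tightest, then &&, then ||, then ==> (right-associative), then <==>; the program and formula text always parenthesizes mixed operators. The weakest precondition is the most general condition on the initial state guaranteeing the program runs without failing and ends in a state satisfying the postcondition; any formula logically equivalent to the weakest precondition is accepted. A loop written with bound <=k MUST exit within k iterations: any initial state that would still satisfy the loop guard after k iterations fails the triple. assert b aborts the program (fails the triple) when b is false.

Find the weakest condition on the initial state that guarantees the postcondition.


Working backward. After the program, the postcondition d + 7 < -9 || 2*v - 4 > d must hold; in canonical form it is d < -16 || 2*v > d + 4.
Before cnt := 3*cnt: d < -16 || 2*v > d + 4
Before the loop (bound <=3), unroll the exhaustion recursion (WP_0 = exit-now case; WP_j = one more guarded iteration, up to j = 3):
  WP_0: (!(d > -5)) && (d < -16 || 2*v > d + 4)
  WP_1: (d > -5 ==> ((!(3*d > 2)) && (3*d < -9 || 2*v > 3*d - 3))) && ((!(d > -5)) ==> (d < -16 || 2*v > d + 4))
  WP_2: (d > -5 ==> ((3*d > 2 ==> ((!(9*d > 23)) && (9*d < 12 || 2*v > 9*d - 24))) && ((!(3*d > 2)) ==> (3*d < -9 || 2*v > 3*d - 3)))) && ((!(d > -5)) ==> (d < -16 || 2*v > d + 4))
  WP_3: (d > -5 ==> ((3*d > 2 ==> ((9*d > 23 ==> ((!(27*d > 86)) && (27*d < 75 || 2*v > 27*d - 87))) && ((!(9*d > 23)) ==> (9*d < 12 || 2*v > 9*d - 24)))) && ((!(3*d > 2)) ==> (3*d < -9 || 2*v > 3*d - 3)))) && ((!(d > -5)) ==> (d < -16 || 2*v > d + 4))
So before the loop: (d > -5 ==> ((3*d > 2 ==> ((9*d > 23 ==> ((!(27*d > 86)) && (27*d < 75 || 2*v > 27*d - 87))) && ((!(9*d > 23)) ==> (9*d < 12 || 2*v > 9*d - 24)))) && ((!(3*d > 2)) ==> (3*d < -9 || 2*v > 3*d - 3)))) && ((!(d > -5)) ==> (d < -16 || 2*v > d + 4))
Before assert lim + 9 == -6: lim == -15 && (d > -5 ==> ((3*d > 2 ==> ((9*d > 23 ==> ((!(27*d > 86)) && (27*d < 75 || 2*v > 27*d - 87))) && ((!(9*d > 23)) ==> (9*d < 12 || 2*v > 9*d - 24)))) && ((!(3*d > 2)) ==> (3*d < -9 || 2*v > 3*d - 3)))) && ((!(d > -5)) ==> (d < -16 || 2*v > d + 4))
Answer: WP = lim == -15 && (d > -5 ==> ((3*d > 2 ==> ((9*d > 23 ==> ((!(27*d > 86)) && (27*d < 75 || 2*v > 27*d - 87))) && ((!(9*d > 23)) ==> (9*d < 12 || 2*v > 9*d - 24)))) && ((!(3*d > 2)) ==> (3*d < -9 || 2*v > 3*d - 3)))) && ((!(d > -5)) ==> (d < -16 || 2*v > d + 4))
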